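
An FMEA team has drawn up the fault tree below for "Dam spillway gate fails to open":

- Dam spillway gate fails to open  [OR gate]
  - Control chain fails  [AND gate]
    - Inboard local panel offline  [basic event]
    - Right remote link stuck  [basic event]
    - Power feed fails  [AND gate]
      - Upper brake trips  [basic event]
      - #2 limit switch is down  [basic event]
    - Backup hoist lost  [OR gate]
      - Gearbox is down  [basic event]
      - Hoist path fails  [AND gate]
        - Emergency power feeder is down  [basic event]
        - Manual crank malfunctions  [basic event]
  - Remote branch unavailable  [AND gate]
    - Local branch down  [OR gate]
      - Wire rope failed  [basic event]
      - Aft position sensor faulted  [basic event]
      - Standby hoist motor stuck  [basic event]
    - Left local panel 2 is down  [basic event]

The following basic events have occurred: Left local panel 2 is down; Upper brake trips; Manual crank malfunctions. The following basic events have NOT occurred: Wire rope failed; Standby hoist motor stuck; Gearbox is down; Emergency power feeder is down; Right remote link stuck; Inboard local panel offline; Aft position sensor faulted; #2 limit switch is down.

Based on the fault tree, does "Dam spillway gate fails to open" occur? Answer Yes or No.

No

Power feed fails [AND]: Upper brake trips=occurs, #2 limit switch is down=not → not all inputs occur → does not occur.
Hoist path fails [AND]: Emergency power feeder is down=not, Manual crank malfunctions=occurs → not all inputs occur → does not occur.
Backup hoist lost [OR]: Gearbox is down=not, Hoist path fails=not → no input occurs → does not occur.
Control chain fails [AND]: Inboard local panel offline=not, Right remote link stuck=not, Power feed fails=not, Backup hoist lost=not → not all inputs occur → does not occur.
Local branch down [OR]: Wire rope failed=not, Aft position sensor faulted=not, Standby hoist motor stuck=not → no input occurs → does not occur.
Remote branch unavailable [AND]: Local branch down=not, Left local panel 2 is down=occurs → not all inputs occur → does not occur.
Dam spillway gate fails to open [OR]: Control chain fails=not, Remote branch unavailable=not → no input occurs → does not occur.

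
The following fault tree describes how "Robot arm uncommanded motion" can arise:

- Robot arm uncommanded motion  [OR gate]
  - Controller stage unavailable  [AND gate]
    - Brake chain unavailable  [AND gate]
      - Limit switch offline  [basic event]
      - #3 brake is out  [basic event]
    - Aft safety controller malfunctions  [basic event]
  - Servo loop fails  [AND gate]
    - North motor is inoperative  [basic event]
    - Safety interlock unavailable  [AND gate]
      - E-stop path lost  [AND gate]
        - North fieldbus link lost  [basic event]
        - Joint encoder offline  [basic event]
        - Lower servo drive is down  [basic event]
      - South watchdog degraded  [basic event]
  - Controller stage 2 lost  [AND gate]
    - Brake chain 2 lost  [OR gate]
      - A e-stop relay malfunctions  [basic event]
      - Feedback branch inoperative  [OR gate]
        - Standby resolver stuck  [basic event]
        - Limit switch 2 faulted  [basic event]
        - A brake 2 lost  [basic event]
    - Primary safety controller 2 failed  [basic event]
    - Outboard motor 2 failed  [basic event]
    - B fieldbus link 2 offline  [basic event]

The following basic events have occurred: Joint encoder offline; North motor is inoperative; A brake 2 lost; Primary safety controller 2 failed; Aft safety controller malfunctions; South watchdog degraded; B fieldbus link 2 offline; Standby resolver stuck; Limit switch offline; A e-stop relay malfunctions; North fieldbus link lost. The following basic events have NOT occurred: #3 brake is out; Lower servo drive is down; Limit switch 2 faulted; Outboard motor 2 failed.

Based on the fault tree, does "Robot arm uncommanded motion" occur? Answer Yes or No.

Brake chain unavailable [AND]: Limit switch offline=occurs, #3 brake is out=not → not all inputs occur → does not occur.
Controller stage unavailable [AND]: Brake chain unavailable=not, Aft safety controller malfunctions=occurs → not all inputs occur → does not occur.
E-stop path lost [AND]: North fieldbus link lost=occurs, Joint encoder offline=occurs, Lower servo drive is down=not → not all inputs occur → does not occur.
Safety interlock unavailable [AND]: E-stop path lost=not, South watchdog degraded=occurs → not all inputs occur → does not occur.
Servo loop fails [AND]: North motor is inoperative=occurs, Safety interlock unavailable=not → not all inputs occur → does not occur.
Feedback branch inoperative [OR]: Standby resolver stuck=occurs, Limit switch 2 faulted=not, A brake 2 lost=occurs → at least one input occurs → occurs.
Brake chain 2 lost [OR]: A e-stop relay malfunctions=occurs, Feedback branch inoperative=occurs → at least one input occurs → occurs.
Controller stage 2 lost [AND]: Brake chain 2 lost=occurs, Primary safety controller 2 failed=occurs, Outboard motor 2 failed=not, B fieldbus link 2 offline=occurs → not all inputs occur → does not occur.
Robot arm uncommanded motion [OR]: Controller stage unavailable=not, Servo loop fails=not, Controller stage 2 lost=not → no input occurs → does not occur.

No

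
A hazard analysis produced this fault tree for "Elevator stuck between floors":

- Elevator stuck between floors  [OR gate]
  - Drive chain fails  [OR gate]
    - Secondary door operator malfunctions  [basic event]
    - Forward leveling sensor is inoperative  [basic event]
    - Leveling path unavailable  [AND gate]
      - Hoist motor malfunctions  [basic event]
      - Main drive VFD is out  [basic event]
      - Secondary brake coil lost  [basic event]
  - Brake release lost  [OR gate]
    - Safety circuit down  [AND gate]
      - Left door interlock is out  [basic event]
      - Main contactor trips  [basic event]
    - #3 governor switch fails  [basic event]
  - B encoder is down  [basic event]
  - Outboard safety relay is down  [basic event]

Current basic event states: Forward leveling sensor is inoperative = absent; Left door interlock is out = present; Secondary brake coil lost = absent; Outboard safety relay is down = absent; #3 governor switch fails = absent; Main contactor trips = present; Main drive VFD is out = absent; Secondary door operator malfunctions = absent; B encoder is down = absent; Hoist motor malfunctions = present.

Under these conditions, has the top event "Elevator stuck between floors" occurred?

Leveling path unavailable [AND]: Hoist motor malfunctions=occurs, Main drive VFD is out=not, Secondary brake coil lost=not → not all inputs occur → does not occur.
Drive chain fails [OR]: Secondary door operator malfunctions=not, Forward leveling sensor is inoperative=not, Leveling path unavailable=not → no input occurs → does not occur.
Safety circuit down [AND]: Left door interlock is out=occurs, Main contactor trips=occurs → all inputs occur → occurs.
Brake release lost [OR]: Safety circuit down=occurs, #3 governor switch fails=not → at least one input occurs → occurs.
Elevator stuck between floors [OR]: Drive chain fails=not, Brake release lost=occurs, B encoder is down=not, Outboard safety relay is down=not → at least one input occurs → occurs.

Yes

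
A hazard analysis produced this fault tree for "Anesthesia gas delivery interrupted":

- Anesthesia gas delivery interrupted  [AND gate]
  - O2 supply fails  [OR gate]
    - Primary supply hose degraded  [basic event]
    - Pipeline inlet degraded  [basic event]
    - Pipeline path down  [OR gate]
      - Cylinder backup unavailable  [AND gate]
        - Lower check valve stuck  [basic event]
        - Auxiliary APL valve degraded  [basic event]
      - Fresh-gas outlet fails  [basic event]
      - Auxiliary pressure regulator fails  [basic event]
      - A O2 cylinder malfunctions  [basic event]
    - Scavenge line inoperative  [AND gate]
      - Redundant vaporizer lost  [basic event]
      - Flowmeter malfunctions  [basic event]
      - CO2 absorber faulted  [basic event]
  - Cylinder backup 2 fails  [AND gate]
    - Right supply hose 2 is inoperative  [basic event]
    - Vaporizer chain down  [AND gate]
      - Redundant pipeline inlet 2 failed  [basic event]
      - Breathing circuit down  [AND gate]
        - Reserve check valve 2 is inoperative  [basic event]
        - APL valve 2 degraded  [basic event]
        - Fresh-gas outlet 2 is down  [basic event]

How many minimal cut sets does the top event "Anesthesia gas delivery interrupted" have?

7

Cylinder backup unavailable [AND]: one cut set from each child combined → 1 × 1 = 1 cut set(s).
Pipeline path down [OR]: union of children's cut sets → 4 cut set(s).
Scavenge line inoperative [AND]: one cut set from each child combined → 1 × 1 × 1 = 1 cut set(s).
O2 supply fails [OR]: union of children's cut sets → 7 cut set(s).
Breathing circuit down [AND]: one cut set from each child combined → 1 × 1 × 1 = 1 cut set(s).
Vaporizer chain down [AND]: one cut set from each child combined → 1 × 1 = 1 cut set(s).
Cylinder backup 2 fails [AND]: one cut set from each child combined → 1 × 1 = 1 cut set(s).
Anesthesia gas delivery interrupted [AND]: one cut set from each child combined → 7 × 1 = 7 cut set(s).
Minimal cut sets: {APL valve 2 degraded, Fresh-gas outlet 2 is down, Primary supply hose degraded, Redundant pipeline inlet 2 failed, Reserve check valve 2 is inoperative, Right supply hose 2 is inoperative}; {APL valve 2 degraded, Fresh-gas outlet 2 is down, Pipeline inlet degraded, Redundant pipeline inlet 2 failed, Reserve check valve 2 is inoperative, Right supply hose 2 is inoperative}; {APL valve 2 degraded, Auxiliary APL valve degraded, Fresh-gas outlet 2 is down, Lower check valve stuck, Redundant pipeline inlet 2 failed, Reserve check valve 2 is inoperative, Right supply hose 2 is inoperative}; {APL valve 2 degraded, Fresh-gas outlet 2 is down, Fresh-gas outlet fails, Redundant pipeline inlet 2 failed, Reserve check valve 2 is inoperative, Right supply hose 2 is inoperative}; {APL valve 2 degraded, Auxiliary pressure regulator fails, Fresh-gas outlet 2 is down, Redundant pipeline inlet 2 failed, Reserve check valve 2 is inoperative, Right supply hose 2 is inoperative}; {A O2 cylinder malfunctions, APL valve 2 degraded, Fresh-gas outlet 2 is down, Redundant pipeline inlet 2 failed, Reserve check valve 2 is inoperative, Right supply hose 2 is inoperative}; {APL valve 2 degraded, CO2 absorber faulted, Flowmeter malfunctions, Fresh-gas outlet 2 is down, Redundant pipeline inlet 2 failed, Redundant vaporizer lost, Reserve check valve 2 is inoperative, Right supply hose 2 is inoperative}.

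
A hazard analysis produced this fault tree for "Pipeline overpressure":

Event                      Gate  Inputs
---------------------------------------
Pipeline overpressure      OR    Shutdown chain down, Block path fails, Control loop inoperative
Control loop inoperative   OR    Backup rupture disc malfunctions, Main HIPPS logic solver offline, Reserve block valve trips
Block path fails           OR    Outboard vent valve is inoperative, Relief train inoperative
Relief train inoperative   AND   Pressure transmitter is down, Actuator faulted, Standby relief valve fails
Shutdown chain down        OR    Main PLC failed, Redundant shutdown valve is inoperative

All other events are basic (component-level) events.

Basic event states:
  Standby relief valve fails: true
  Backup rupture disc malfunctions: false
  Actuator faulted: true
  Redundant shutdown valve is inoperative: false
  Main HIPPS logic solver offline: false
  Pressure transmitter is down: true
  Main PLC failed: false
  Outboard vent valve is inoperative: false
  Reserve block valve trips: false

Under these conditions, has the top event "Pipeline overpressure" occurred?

Shutdown chain down [OR]: Main PLC failed=not, Redundant shutdown valve is inoperative=not → no input occurs → does not occur.
Relief train inoperative [AND]: Pressure transmitter is down=occurs, Actuator faulted=occurs, Standby relief valve fails=occurs → all inputs occur → occurs.
Block path fails [OR]: Outboard vent valve is inoperative=not, Relief train inoperative=occurs → at least one input occurs → occurs.
Control loop inoperative [OR]: Backup rupture disc malfunctions=not, Main HIPPS logic solver offline=not, Reserve block valve trips=not → no input occurs → does not occur.
Pipeline overpressure [OR]: Shutdown chain down=not, Block path fails=occurs, Control loop inoperative=not → at least one input occurs → occurs.

Yes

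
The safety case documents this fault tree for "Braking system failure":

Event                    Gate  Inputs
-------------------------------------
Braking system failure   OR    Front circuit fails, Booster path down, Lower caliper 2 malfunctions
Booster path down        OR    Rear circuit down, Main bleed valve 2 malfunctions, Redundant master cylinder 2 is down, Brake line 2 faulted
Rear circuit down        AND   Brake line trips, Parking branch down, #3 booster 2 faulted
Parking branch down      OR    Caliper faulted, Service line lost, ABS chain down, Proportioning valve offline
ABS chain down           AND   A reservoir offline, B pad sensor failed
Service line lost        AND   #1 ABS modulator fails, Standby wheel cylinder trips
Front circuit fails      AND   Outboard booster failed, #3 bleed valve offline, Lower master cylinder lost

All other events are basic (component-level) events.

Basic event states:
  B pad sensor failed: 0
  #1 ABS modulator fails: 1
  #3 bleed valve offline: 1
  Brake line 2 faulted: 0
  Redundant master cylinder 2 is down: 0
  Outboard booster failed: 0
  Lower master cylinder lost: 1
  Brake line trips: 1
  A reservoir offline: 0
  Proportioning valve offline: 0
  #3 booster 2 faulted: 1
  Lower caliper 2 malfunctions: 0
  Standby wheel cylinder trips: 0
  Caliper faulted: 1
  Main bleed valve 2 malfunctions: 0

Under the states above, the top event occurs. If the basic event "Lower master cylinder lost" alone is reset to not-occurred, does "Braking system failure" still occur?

Yes

Counterfactual: set "Lower master cylinder lost" to not occurred.
Front circuit fails [AND]: Outboard booster failed=not, #3 bleed valve offline=occurs, Lower master cylinder lost=not → not all inputs occur → does not occur.
Service line lost [AND]: #1 ABS modulator fails=occurs, Standby wheel cylinder trips=not → not all inputs occur → does not occur.
ABS chain down [AND]: A reservoir offline=not, B pad sensor failed=not → not all inputs occur → does not occur.
Parking branch down [OR]: Caliper faulted=occurs, Service line lost=not, ABS chain down=not, Proportioning valve offline=not → at least one input occurs → occurs.
Rear circuit down [AND]: Brake line trips=occurs, Parking branch down=occurs, #3 booster 2 faulted=occurs → all inputs occur → occurs.
Booster path down [OR]: Rear circuit down=occurs, Main bleed valve 2 malfunctions=not, Redundant master cylinder 2 is down=not, Brake line 2 faulted=not → at least one input occurs → occurs.
Braking system failure [OR]: Front circuit fails=not, Booster path down=occurs, Lower caliper 2 malfunctions=not → at least one input occurs → occurs.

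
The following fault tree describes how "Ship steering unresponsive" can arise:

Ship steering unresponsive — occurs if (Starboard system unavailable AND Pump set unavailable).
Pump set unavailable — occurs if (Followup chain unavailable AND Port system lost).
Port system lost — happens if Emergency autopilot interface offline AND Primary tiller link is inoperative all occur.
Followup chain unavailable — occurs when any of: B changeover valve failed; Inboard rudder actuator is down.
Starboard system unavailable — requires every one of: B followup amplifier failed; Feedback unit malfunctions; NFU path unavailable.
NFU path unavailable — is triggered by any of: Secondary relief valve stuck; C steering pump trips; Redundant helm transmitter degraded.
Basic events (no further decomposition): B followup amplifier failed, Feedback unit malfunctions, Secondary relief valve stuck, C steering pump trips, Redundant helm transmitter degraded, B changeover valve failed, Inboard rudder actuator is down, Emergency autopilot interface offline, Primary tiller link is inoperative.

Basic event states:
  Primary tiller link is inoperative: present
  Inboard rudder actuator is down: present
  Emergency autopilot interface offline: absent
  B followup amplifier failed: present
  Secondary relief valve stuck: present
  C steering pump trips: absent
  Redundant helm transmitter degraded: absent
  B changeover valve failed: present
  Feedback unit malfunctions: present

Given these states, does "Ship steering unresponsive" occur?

NFU path unavailable [OR]: Secondary relief valve stuck=occurs, C steering pump trips=not, Redundant helm transmitter degraded=not → at least one input occurs → occurs.
Starboard system unavailable [AND]: B followup amplifier failed=occurs, Feedback unit malfunctions=occurs, NFU path unavailable=occurs → all inputs occur → occurs.
Followup chain unavailable [OR]: B changeover valve failed=occurs, Inboard rudder actuator is down=occurs → at least one input occurs → occurs.
Port system lost [AND]: Emergency autopilot interface offline=not, Primary tiller link is inoperative=occurs → not all inputs occur → does not occur.
Pump set unavailable [AND]: Followup chain unavailable=occurs, Port system lost=not → not all inputs occur → does not occur.
Ship steering unresponsive [AND]: Starboard system unavailable=occurs, Pump set unavailable=not → not all inputs occur → does not occur.

No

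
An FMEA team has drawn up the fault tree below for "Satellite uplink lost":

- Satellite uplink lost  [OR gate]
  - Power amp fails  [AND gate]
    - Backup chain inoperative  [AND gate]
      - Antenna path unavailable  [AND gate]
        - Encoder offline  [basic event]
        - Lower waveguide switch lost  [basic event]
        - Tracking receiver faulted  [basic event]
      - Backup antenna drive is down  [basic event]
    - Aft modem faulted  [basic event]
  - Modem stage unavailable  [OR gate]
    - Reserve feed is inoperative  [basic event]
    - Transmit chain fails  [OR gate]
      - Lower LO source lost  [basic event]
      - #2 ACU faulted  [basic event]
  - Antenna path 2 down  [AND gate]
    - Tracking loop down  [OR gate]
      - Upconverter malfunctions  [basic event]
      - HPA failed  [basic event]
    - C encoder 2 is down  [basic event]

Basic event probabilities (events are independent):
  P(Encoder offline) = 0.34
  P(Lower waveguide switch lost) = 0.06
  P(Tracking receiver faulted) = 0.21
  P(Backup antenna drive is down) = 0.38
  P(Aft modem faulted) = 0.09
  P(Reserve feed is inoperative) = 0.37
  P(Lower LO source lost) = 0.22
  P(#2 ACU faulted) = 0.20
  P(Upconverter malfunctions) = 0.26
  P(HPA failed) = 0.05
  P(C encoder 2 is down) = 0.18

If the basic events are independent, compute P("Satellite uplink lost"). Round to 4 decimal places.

0.6280

P(Antenna path unavailable) [AND] = 0.34 × 0.06 × 0.21 = 0.004284
P(Backup chain inoperative) [AND] = 0.004284 × 0.38 = 0.001628
P(Power amp fails) [AND] = 0.001628 × 0.09 = 0.000147
P(Transmit chain fails) [OR] = 1 − (1−0.22) × (1−0.20) = 0.376000
P(Modem stage unavailable) [OR] = 1 − (1−0.37) × (1−0.376000) = 0.606880
P(Tracking loop down) [OR] = 1 − (1−0.26) × (1−0.05) = 0.297000
P(Antenna path 2 down) [AND] = 0.297000 × 0.18 = 0.053460
P(Satellite uplink lost) [OR] = 1 − (1−0.000147) × (1−0.606880) × (1−0.053460) = 0.627951
Rounded to 4 decimal places: P(Satellite uplink lost) ≈ 0.6280.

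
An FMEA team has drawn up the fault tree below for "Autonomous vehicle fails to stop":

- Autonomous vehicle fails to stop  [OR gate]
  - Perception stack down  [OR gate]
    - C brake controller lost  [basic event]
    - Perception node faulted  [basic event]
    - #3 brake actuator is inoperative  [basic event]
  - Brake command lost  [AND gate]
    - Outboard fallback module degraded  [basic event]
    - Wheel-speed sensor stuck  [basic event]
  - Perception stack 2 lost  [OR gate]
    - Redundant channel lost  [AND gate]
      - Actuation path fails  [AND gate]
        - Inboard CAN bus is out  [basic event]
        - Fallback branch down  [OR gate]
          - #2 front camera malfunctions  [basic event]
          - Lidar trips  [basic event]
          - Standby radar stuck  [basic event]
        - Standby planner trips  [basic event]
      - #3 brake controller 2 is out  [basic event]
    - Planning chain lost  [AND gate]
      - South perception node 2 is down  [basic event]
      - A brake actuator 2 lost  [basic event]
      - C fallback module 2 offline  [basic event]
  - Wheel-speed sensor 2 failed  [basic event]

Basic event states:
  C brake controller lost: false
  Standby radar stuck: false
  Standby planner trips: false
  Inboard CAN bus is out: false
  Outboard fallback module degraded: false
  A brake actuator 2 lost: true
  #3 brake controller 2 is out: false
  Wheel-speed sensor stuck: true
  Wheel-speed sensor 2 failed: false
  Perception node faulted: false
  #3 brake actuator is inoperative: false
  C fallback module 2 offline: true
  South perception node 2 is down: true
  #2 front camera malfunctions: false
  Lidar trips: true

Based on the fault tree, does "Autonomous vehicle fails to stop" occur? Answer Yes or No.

Perception stack down [OR]: C brake controller lost=not, Perception node faulted=not, #3 brake actuator is inoperative=not → no input occurs → does not occur.
Brake command lost [AND]: Outboard fallback module degraded=not, Wheel-speed sensor stuck=occurs → not all inputs occur → does not occur.
Fallback branch down [OR]: #2 front camera malfunctions=not, Lidar trips=occurs, Standby radar stuck=not → at least one input occurs → occurs.
Actuation path fails [AND]: Inboard CAN bus is out=not, Fallback branch down=occurs, Standby planner trips=not → not all inputs occur → does not occur.
Redundant channel lost [AND]: Actuation path fails=not, #3 brake controller 2 is out=not → not all inputs occur → does not occur.
Planning chain lost [AND]: South perception node 2 is down=occurs, A brake actuator 2 lost=occurs, C fallback module 2 offline=occurs → all inputs occur → occurs.
Perception stack 2 lost [OR]: Redundant channel lost=not, Planning chain lost=occurs → at least one input occurs → occurs.
Autonomous vehicle fails to stop [OR]: Perception stack down=not, Brake command lost=not, Perception stack 2 lost=occurs, Wheel-speed sensor 2 failed=not → at least one input occurs → occurs.

Yes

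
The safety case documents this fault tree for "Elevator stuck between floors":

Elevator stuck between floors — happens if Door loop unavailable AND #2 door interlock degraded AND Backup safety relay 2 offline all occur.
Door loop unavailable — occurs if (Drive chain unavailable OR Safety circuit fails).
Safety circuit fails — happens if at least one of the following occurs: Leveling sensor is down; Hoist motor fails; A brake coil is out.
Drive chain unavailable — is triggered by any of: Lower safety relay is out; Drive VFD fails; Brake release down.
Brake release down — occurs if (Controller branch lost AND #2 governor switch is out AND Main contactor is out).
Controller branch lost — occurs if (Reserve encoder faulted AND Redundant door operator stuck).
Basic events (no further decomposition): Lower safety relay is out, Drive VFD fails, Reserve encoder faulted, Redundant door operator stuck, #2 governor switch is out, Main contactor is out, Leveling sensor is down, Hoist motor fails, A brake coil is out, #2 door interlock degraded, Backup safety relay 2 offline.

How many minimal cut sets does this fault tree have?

6

Controller branch lost [AND]: one cut set from each child combined → 1 × 1 = 1 cut set(s).
Brake release down [AND]: one cut set from each child combined → 1 × 1 × 1 = 1 cut set(s).
Drive chain unavailable [OR]: union of children's cut sets → 3 cut set(s).
Safety circuit fails [OR]: union of children's cut sets → 3 cut set(s).
Door loop unavailable [OR]: union of children's cut sets → 6 cut set(s).
Elevator stuck between floors [AND]: one cut set from each child combined → 6 × 1 × 1 = 6 cut set(s).
Minimal cut sets: {#2 door interlock degraded, Backup safety relay 2 offline, Lower safety relay is out}; {#2 door interlock degraded, Backup safety relay 2 offline, Drive VFD fails}; {#2 door interlock degraded, #2 governor switch is out, Backup safety relay 2 offline, Main contactor is out, Redundant door operator stuck, Reserve encoder faulted}; {#2 door interlock degraded, Backup safety relay 2 offline, Leveling sensor is down}; {#2 door interlock degraded, Backup safety relay 2 offline, Hoist motor fails}; {#2 door interlock degraded, A brake coil is out, Backup safety relay 2 offline}.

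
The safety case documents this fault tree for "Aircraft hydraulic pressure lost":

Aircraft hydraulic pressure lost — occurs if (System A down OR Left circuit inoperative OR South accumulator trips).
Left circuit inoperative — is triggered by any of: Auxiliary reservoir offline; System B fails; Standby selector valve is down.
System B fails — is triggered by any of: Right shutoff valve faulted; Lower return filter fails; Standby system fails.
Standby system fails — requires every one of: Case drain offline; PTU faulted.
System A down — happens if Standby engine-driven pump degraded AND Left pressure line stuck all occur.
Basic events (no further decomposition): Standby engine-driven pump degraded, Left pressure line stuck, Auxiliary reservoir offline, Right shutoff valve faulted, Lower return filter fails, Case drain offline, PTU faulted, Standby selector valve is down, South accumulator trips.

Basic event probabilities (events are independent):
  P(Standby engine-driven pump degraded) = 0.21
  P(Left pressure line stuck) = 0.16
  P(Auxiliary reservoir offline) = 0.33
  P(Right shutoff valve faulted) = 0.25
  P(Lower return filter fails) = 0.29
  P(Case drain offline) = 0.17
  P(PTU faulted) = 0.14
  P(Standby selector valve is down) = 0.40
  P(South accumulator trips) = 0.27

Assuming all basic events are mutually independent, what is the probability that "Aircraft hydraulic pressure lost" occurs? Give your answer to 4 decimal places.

P(System A down) [AND] = 0.21 × 0.16 = 0.033600
P(Standby system fails) [AND] = 0.17 × 0.14 = 0.023800
P(System B fails) [OR] = 1 − (1−0.25) × (1−0.29) × (1−0.023800) = 0.480174
P(Left circuit inoperative) [OR] = 1 − (1−0.33) × (1−0.480174) × (1−0.40) = 0.791030
P(Aircraft hydraulic pressure lost) [OR] = 1 − (1−0.033600) × (1−0.791030) × (1−0.27) = 0.852578
Rounded to 4 decimal places: P(Aircraft hydraulic pressure lost) ≈ 0.8526.

0.8526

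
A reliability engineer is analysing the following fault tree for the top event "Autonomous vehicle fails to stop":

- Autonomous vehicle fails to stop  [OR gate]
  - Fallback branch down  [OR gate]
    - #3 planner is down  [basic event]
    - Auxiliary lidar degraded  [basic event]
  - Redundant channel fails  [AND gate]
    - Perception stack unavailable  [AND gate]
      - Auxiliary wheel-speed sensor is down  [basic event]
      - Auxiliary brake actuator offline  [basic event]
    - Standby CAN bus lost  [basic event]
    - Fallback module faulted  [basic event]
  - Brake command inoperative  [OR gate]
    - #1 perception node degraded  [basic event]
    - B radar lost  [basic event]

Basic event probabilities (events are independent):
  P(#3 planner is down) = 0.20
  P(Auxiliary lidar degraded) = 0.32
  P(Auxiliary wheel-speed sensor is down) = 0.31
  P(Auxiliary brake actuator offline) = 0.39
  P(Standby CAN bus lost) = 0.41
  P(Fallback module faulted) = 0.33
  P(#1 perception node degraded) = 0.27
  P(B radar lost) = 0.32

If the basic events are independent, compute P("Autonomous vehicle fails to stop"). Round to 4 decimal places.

P(Fallback branch down) [OR] = 1 − (1−0.20) × (1−0.32) = 0.456000
P(Perception stack unavailable) [AND] = 0.31 × 0.39 = 0.120900
P(Redundant channel fails) [AND] = 0.120900 × 0.41 × 0.33 = 0.016358
P(Brake command inoperative) [OR] = 1 − (1−0.27) × (1−0.32) = 0.503600
P(Autonomous vehicle fails to stop) [OR] = 1 − (1−0.456000) × (1−0.016358) × (1−0.503600) = 0.734376
Rounded to 4 decimal places: P(Autonomous vehicle fails to stop) ≈ 0.7344.

0.7344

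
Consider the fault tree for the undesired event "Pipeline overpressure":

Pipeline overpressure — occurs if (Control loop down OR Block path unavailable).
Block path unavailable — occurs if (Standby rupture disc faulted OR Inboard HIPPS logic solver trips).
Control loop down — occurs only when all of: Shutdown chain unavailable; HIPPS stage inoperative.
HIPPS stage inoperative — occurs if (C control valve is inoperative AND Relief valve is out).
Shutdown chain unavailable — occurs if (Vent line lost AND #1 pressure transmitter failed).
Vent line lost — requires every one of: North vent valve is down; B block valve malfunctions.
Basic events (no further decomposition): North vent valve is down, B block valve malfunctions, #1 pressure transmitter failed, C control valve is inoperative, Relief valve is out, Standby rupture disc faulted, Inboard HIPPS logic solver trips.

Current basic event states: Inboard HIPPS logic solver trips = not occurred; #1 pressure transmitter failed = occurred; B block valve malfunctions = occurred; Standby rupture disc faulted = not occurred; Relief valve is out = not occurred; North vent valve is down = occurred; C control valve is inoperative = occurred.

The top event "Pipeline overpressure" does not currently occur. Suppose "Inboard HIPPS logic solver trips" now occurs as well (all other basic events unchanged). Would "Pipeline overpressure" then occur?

Yes

Counterfactual: set "Inboard HIPPS logic solver trips" to occurred.
Vent line lost [AND]: North vent valve is down=occurs, B block valve malfunctions=occurs → all inputs occur → occurs.
Shutdown chain unavailable [AND]: Vent line lost=occurs, #1 pressure transmitter failed=occurs → all inputs occur → occurs.
HIPPS stage inoperative [AND]: C control valve is inoperative=occurs, Relief valve is out=not → not all inputs occur → does not occur.
Control loop down [AND]: Shutdown chain unavailable=occurs, HIPPS stage inoperative=not → not all inputs occur → does not occur.
Block path unavailable [OR]: Standby rupture disc faulted=not, Inboard HIPPS logic solver trips=occurs → at least one input occurs → occurs.
Pipeline overpressure [OR]: Control loop down=not, Block path unavailable=occurs → at least one input occurs → occurs.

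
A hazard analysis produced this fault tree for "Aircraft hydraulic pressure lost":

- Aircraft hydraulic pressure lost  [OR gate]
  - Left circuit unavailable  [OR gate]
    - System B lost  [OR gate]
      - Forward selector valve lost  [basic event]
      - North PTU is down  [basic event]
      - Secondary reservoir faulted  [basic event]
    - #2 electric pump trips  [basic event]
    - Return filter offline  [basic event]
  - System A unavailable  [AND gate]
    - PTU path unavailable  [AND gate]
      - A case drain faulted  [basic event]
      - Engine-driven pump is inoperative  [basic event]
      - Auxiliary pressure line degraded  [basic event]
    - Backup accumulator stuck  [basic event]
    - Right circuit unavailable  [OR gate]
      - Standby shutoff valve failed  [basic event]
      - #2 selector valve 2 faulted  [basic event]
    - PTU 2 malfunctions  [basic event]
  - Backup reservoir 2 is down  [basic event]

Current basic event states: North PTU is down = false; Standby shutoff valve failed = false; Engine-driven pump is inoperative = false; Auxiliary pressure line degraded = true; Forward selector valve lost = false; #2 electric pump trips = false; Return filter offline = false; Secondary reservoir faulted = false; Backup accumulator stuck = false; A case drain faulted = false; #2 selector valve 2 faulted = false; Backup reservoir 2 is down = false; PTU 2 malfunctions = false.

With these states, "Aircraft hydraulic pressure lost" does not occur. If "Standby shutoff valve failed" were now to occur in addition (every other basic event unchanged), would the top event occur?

No

Counterfactual: set "Standby shutoff valve failed" to occurred.
System B lost [OR]: Forward selector valve lost=not, North PTU is down=not, Secondary reservoir faulted=not → no input occurs → does not occur.
Left circuit unavailable [OR]: System B lost=not, #2 electric pump trips=not, Return filter offline=not → no input occurs → does not occur.
PTU path unavailable [AND]: A case drain faulted=not, Engine-driven pump is inoperative=not, Auxiliary pressure line degraded=occurs → not all inputs occur → does not occur.
Right circuit unavailable [OR]: Standby shutoff valve failed=occurs, #2 selector valve 2 faulted=not → at least one input occurs → occurs.
System A unavailable [AND]: PTU path unavailable=not, Backup accumulator stuck=not, Right circuit unavailable=occurs, PTU 2 malfunctions=not → not all inputs occur → does not occur.
Aircraft hydraulic pressure lost [OR]: Left circuit unavailable=not, System A unavailable=not, Backup reservoir 2 is down=not → no input occurs → does not occur.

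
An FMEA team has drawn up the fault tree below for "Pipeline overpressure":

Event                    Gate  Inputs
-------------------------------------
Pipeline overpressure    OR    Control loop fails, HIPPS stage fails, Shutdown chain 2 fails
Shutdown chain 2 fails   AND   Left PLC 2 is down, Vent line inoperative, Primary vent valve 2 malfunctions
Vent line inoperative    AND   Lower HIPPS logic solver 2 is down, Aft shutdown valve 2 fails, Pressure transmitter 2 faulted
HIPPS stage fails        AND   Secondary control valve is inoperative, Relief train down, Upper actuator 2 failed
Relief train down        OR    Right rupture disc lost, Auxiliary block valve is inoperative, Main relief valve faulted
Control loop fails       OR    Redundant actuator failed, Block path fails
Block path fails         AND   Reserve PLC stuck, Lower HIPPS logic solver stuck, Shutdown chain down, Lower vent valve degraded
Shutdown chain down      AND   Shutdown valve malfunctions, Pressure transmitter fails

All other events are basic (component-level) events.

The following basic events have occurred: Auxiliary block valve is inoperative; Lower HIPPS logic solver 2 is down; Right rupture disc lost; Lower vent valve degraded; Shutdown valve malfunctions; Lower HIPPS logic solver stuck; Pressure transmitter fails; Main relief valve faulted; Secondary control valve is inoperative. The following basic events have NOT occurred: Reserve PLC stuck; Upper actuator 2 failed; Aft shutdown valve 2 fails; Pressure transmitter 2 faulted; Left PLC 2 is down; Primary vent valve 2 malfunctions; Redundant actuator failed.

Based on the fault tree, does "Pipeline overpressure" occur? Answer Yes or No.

No

Shutdown chain down [AND]: Shutdown valve malfunctions=occurs, Pressure transmitter fails=occurs → all inputs occur → occurs.
Block path fails [AND]: Reserve PLC stuck=not, Lower HIPPS logic solver stuck=occurs, Shutdown chain down=occurs, Lower vent valve degraded=occurs → not all inputs occur → does not occur.
Control loop fails [OR]: Redundant actuator failed=not, Block path fails=not → no input occurs → does not occur.
Relief train down [OR]: Right rupture disc lost=occurs, Auxiliary block valve is inoperative=occurs, Main relief valve faulted=occurs → at least one input occurs → occurs.
HIPPS stage fails [AND]: Secondary control valve is inoperative=occurs, Relief train down=occurs, Upper actuator 2 failed=not → not all inputs occur → does not occur.
Vent line inoperative [AND]: Lower HIPPS logic solver 2 is down=occurs, Aft shutdown valve 2 fails=not, Pressure transmitter 2 faulted=not → not all inputs occur → does not occur.
Shutdown chain 2 fails [AND]: Left PLC 2 is down=not, Vent line inoperative=not, Primary vent valve 2 malfunctions=not → not all inputs occur → does not occur.
Pipeline overpressure [OR]: Control loop fails=not, HIPPS stage fails=not, Shutdown chain 2 fails=not → no input occurs → does not occur.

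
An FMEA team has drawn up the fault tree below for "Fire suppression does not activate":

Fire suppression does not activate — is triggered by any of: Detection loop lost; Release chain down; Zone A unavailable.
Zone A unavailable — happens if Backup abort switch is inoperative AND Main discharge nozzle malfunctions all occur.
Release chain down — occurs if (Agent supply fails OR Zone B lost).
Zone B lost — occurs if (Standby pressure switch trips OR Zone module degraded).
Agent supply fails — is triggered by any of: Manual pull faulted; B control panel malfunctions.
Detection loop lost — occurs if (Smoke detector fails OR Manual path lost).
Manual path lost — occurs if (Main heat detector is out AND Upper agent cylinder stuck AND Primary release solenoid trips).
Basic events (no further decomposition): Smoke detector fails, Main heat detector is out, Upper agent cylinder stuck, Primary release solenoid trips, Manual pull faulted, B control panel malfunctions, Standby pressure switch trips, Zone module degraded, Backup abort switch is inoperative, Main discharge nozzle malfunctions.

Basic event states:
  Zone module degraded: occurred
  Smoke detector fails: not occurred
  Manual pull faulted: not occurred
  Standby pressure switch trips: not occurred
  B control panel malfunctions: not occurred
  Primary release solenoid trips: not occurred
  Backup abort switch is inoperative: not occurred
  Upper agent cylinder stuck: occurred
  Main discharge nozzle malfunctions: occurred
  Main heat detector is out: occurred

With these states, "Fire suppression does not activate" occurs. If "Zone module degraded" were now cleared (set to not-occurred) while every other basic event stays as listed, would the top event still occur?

Counterfactual: set "Zone module degraded" to not occurred.
Manual path lost [AND]: Main heat detector is out=occurs, Upper agent cylinder stuck=occurs, Primary release solenoid trips=not → not all inputs occur → does not occur.
Detection loop lost [OR]: Smoke detector fails=not, Manual path lost=not → no input occurs → does not occur.
Agent supply fails [OR]: Manual pull faulted=not, B control panel malfunctions=not → no input occurs → does not occur.
Zone B lost [OR]: Standby pressure switch trips=not, Zone module degraded=not → no input occurs → does not occur.
Release chain down [OR]: Agent supply fails=not, Zone B lost=not → no input occurs → does not occur.
Zone A unavailable [AND]: Backup abort switch is inoperative=not, Main discharge nozzle malfunctions=occurs → not all inputs occur → does not occur.
Fire suppression does not activate [OR]: Detection loop lost=not, Release chain down=not, Zone A unavailable=not → no input occurs → does not occur.

No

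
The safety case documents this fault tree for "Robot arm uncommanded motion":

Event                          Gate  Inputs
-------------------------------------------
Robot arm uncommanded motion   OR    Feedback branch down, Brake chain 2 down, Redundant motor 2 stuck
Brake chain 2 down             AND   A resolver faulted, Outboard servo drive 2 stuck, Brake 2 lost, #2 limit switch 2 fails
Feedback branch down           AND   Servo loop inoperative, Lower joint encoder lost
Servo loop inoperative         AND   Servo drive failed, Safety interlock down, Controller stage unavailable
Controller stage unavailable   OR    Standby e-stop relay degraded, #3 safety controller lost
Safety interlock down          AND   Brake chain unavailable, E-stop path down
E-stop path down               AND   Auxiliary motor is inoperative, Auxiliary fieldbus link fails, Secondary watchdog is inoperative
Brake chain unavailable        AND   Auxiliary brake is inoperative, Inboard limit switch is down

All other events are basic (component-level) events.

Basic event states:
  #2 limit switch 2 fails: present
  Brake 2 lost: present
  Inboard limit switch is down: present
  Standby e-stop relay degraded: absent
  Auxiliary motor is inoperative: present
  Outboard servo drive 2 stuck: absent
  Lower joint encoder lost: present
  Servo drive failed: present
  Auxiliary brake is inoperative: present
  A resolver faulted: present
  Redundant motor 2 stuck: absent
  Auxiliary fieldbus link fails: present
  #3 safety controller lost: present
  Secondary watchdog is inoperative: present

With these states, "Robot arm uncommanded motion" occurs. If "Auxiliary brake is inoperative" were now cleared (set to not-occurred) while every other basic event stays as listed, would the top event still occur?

No

Counterfactual: set "Auxiliary brake is inoperative" to not occurred.
Brake chain unavailable [AND]: Auxiliary brake is inoperative=not, Inboard limit switch is down=occurs → not all inputs occur → does not occur.
E-stop path down [AND]: Auxiliary motor is inoperative=occurs, Auxiliary fieldbus link fails=occurs, Secondary watchdog is inoperative=occurs → all inputs occur → occurs.
Safety interlock down [AND]: Brake chain unavailable=not, E-stop path down=occurs → not all inputs occur → does not occur.
Controller stage unavailable [OR]: Standby e-stop relay degraded=not, #3 safety controller lost=occurs → at least one input occurs → occurs.
Servo loop inoperative [AND]: Servo drive failed=occurs, Safety interlock down=not, Controller stage unavailable=occurs → not all inputs occur → does not occur.
Feedback branch down [AND]: Servo loop inoperative=not, Lower joint encoder lost=occurs → not all inputs occur → does not occur.
Brake chain 2 down [AND]: A resolver faulted=occurs, Outboard servo drive 2 stuck=not, Brake 2 lost=occurs, #2 limit switch 2 fails=occurs → not all inputs occur → does not occur.
Robot arm uncommanded motion [OR]: Feedback branch down=not, Brake chain 2 down=not, Redundant motor 2 stuck=not → no input occurs → does not occur.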